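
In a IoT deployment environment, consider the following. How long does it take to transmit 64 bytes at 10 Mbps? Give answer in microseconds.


Given: packet = 64 bytes, bandwidth = 10 Mbps
Packet in bits = 64 * 8 = 512 bits
Bandwidth = 10 * 10^6 = 10000000 bps
Time = 512 / 10000000 seconds
Time in us = 512 * 10^6 / 10000000 = 51.2

51.2


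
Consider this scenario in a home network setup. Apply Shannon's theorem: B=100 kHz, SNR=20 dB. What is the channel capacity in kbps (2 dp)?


Given: B = 100 kHz, SNR = 20 dB
SNR linear = 10^(20/10) = 100
1 + SNR = 101
log2(101) = 6.6582114828
C = 100 * 1000 * 6.6582114828 = 665821.1483 bps
C = 665.821148 kbps -> 665.82 kbps (2 dp)

665.82


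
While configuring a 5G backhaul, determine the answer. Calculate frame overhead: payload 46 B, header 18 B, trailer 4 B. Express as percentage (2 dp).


Given: payload = 46 B, header = 18 B, trailer = 4 B
Overhead bytes = header + trailer = 18 + 4 = 22
Total frame = payload + overhead = 46 + 22 = 68
Overhead % = 22 / 68 * 100 = 32.3529% -> 32.35% (2 dp)

32.35


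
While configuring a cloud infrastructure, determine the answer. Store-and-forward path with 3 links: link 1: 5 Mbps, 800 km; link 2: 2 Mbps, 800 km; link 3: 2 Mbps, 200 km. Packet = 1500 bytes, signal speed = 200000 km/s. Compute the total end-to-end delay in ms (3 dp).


Packet = 1500 bytes = 12000 bits. Store-and-forward: sum (t_trans + t_prop) per link.
Link 1: t_trans = 12000/(5*10^6) s = 2.4000 ms; t_prop = 800/200000 s = 4.0000 ms; subtotal = 6.4000 ms
Link 2: t_trans = 12000/(2*10^6) s = 6.0000 ms; t_prop = 800/200000 s = 4.0000 ms; subtotal = 10.0000 ms
Link 3: t_trans = 12000/(2*10^6) s = 6.0000 ms; t_prop = 200/200000 s = 1.0000 ms; subtotal = 7.0000 ms
End-to-end = 6.4000 + 10.0000 + 7.0000 = 23.4000 ms -> 23.400 ms (3 dp)

23.400


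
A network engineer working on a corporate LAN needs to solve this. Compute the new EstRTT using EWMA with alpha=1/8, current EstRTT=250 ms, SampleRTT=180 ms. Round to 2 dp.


Given: EstRTT = 250 ms, SampleRTT = 180 ms, alpha = 1/8
New EstRTT = (1 - alpha) * EstRTT + alpha * SampleRTT
(7/8) * 250 = 218.75
(1/8) * 180 = 22.5
New EstRTT = 218.75 + 22.5 = 241.25 ms -> 241.25 ms (2 dp)

241.25


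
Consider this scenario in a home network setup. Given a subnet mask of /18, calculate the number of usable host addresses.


Given: subnet mask /18
Host bits = 32 - 18 = 14
Total addresses = 2^14 = 16384
Usable hosts = 16384 - 2 (network + broadcast) = 16382

16382


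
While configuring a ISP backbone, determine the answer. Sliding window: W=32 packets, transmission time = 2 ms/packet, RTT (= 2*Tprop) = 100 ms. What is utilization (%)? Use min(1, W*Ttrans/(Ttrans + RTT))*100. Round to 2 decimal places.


Given: W = 32, Ttrans = 2 ms, RTT = 100 ms (= 2 * Tprop, Tprop = 50 ms)
Cycle time = Ttrans + RTT = 2 + 100 = 102 ms (first packet sent until its ACK returns)
W * Ttrans = 32 * 2 = 64 ms of sending per cycle
W * Ttrans / (Ttrans + RTT) = 64 / 102 = 0.627451
U = min(1, 0.627451) = 0.627451
U% = 62.75%

62.75


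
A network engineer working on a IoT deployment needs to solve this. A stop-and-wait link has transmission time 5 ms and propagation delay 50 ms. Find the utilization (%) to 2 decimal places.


Given: Ttrans = 5 ms, Tprop = 50 ms
RTT = 2 * Tprop = 2 * 50 = 100 ms
U = Ttrans / (Ttrans + RTT)
U = 5 / (5 + 100)
U = 5 / 105 = 0.047619
U% = 4.76%

4.76


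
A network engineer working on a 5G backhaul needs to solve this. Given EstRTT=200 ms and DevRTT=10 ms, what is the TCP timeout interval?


Given: EstRTT = 200 ms, DevRTT = 10 ms
Timeout = EstRTT + 4 * DevRTT
4 * DevRTT = 4 * 10 = 40
Timeout = 200 + 40 = 240 ms

240


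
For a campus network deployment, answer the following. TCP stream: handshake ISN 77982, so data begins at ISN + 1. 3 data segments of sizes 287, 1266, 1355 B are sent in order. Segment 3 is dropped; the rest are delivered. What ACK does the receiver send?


SYN uses sequence number 77982; first data byte = ISN + 1 = 77983.
Segment 1: SEQ = 77983, len = 287 B, covers [77983, 78269]
Segment 2: SEQ = 78270, len = 1266 B, covers [78270, 79535]
Segment 3: SEQ = 79536, len = 1355 B, covers [79536, 80890] [LOST]
In-order data received: bytes [77983, 79535] (segments 1..2).
Segment 3 missing -> gap begins at byte 79536.
Cumulative ACK = next expected in-order byte = 77983 + 287 + 1266 = 79536

79536


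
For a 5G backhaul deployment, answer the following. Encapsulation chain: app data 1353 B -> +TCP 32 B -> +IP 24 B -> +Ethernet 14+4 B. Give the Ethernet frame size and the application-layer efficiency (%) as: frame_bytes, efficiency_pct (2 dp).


TCP segment = 1353 + 32 = 1385 B
IP packet = 1385 + 24 = 1409 B
Ethernet frame = 1409 + 14 + 4 = 1427 B
Efficiency = app / frame = 1353 / 1427 = 0.948143 = 94.8143% -> 94.81% (2 dp)

1427, 94.81


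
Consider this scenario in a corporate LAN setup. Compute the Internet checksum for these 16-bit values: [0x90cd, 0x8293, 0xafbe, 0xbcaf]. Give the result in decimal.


Given words: [0x90cd, 0x8293, 0xafbe, 0xbcaf]
Step 1: Sum all words
Raw sum = 37069 + 33427 + 44990 + 48303 = 163789
Step 2: Fold carry: (32717 + 2) = 32719
One's complement = ~32719 & 0xFFFF = 32816

32816


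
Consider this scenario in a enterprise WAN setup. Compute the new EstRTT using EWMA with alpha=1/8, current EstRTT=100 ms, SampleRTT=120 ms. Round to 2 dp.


Given: EstRTT = 100 ms, SampleRTT = 120 ms, alpha = 1/8
New EstRTT = (1 - alpha) * EstRTT + alpha * SampleRTT
(7/8) * 100 = 87.5
(1/8) * 120 = 15
New EstRTT = 87.5 + 15 = 102.5 ms -> 102.50 ms (2 dp)

102.50


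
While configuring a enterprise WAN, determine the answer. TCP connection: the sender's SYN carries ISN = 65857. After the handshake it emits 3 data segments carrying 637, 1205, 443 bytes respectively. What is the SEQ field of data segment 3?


The SYN occupies sequence number ISN = 65857, so the first data byte is ISN + 1 = 65858.
SEQ of data segment i = (ISN + 1) + sum of payload sizes of segments 1..i-1.
Segment 1: SEQ = 65858, payload = 637 bytes
Segment 2: SEQ = 66495, payload = 1205 bytes
Segment 3: SEQ = 67700, payload = 443 bytes
SEQ of segment 3 = 65858 + 637 + 1205 = 67700

67700


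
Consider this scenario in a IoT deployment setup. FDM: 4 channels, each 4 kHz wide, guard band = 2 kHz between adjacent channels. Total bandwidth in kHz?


Given: 4 channels, 4 kHz each, guard = 2 kHz
Channel bandwidth = 4 * 4 = 16 kHz
Guard bands = 3 gaps * 2 kHz = 6 kHz
Total = 16 + 6 = 22 kHz

22


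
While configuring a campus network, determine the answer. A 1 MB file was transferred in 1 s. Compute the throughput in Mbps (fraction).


Given: file = 1 MB, time = 1 s
File in Mb = 1 * 8 = 8 Mb
Throughput = 8 / 1 Mbps
Throughput = 8 Mbps

8


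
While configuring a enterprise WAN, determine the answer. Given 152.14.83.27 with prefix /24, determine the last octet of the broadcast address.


Given: IP = 152.14.83.27, prefix = /24
Host bits = 32 - 24 = 8
Network last octet = 27 AND mask = 0
Host part size = 2^8 - 1 = 255
Broadcast last octet = 0 OR 255 = 255

255


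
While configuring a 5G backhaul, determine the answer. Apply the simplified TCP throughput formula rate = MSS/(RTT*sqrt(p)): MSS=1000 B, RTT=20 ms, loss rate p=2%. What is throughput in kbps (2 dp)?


Given: MSS = 1000 bytes, RTT = 20 ms, loss = 2%
RTT in seconds = 20 / 1000 = 0.02
Loss rate = 2% = 0.02
sqrt(loss) = sqrt(0.02) = 0.141421356237
Throughput (bytes/s) = 1000 / (0.02 * 0.141421356237) = 353553.3906
Throughput (kbps) = 353553.3906 * 8 / 1000 = 2828.427125 -> 2828.43 kbps (2 dp)

2828.43


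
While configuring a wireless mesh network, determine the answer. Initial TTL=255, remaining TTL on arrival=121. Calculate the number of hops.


Given: initial TTL = 255, received TTL = 121
Hops = initial TTL - received TTL
Hops = 255 - 121 = 134

134


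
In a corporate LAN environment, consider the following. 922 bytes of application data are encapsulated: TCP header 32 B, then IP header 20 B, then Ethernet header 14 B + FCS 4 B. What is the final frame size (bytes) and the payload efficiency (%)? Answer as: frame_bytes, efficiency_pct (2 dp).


TCP segment = 922 + 32 = 954 B
IP packet = 954 + 20 = 974 B
Ethernet frame = 974 + 14 + 4 = 992 B
Efficiency = app / frame = 922 / 992 = 0.929435 = 92.9435% -> 92.94% (2 dp)

992, 92.94


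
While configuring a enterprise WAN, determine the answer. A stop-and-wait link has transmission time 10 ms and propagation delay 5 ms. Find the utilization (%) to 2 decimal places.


Given: Ttrans = 10 ms, Tprop = 5 ms
RTT = 2 * Tprop = 2 * 5 = 10 ms
U = Ttrans / (Ttrans + RTT)
U = 10 / (10 + 10)
U = 10 / 20 = 0.5
U% = 50.00%

50.00


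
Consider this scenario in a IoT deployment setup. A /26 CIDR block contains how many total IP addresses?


Given: CIDR prefix /26
Host bits = 32 - 26 = 6
Total addresses = 2^6 = 64

64


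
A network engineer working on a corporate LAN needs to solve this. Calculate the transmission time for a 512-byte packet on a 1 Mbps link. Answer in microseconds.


Given: packet = 512 bytes, bandwidth = 1 Mbps
Packet in bits = 512 * 8 = 4096 bits
Bandwidth = 1 * 10^6 = 1000000 bps
Time = 4096 / 1000000 seconds
Time in us = 4096 * 10^6 / 1000000 = 4096

4096


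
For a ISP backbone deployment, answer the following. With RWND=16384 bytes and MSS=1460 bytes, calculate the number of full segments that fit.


Given: RWND = 16384 bytes, MSS = 1460 bytes
Full segments = floor(RWND / MSS)
Full segments = floor(16384 / 1460)
Full segments = floor(11.2219) = 11

11


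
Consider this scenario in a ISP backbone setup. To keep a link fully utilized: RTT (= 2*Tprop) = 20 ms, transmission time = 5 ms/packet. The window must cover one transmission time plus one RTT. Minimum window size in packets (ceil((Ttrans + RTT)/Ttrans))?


Given: Ttrans = 5 ms, RTT = 20 ms (= 2 * Tprop, Tprop = 10 ms)
Time until first ACK returns = Ttrans + RTT = 5 + 20 = 25 ms
Need W * Ttrans >= Ttrans + RTT  ->  W >= (Ttrans + RTT) / Ttrans
(Ttrans + RTT) / Ttrans = 25 / 5 = 5
W_min = ceil(5) = 5

5


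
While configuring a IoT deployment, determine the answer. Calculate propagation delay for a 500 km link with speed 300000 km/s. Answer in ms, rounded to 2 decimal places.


Given: distance = 500 km, speed = 300000 km/s
Delay = distance / speed = 500 / 300000 seconds
Delay in ms = 500 * 1000 / 300000
Delay = 1.6667 ms
Rounded to 2 dp = 1.67 ms

1.67


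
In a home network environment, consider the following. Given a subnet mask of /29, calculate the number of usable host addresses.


Given: subnet mask /29
Host bits = 32 - 29 = 3
Total addresses = 2^3 = 8
Usable hosts = 8 - 2 (network + broadcast) = 6

6


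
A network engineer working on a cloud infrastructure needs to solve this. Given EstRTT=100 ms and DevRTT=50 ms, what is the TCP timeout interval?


Given: EstRTT = 100 ms, DevRTT = 50 ms
Timeout = EstRTT + 4 * DevRTT
4 * DevRTT = 4 * 50 = 200
Timeout = 100 + 200 = 300 ms

300


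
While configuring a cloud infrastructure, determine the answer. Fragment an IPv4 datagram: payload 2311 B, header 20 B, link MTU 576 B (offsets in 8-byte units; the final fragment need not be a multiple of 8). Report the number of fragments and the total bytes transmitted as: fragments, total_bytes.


Max data per non-final fragment = floor((MTU - header)/8)*8 = floor((576 - 20)/8)*8 = floor(556/8)*8 = 552 B
Final fragment needs no 8-byte alignment: it can carry up to MTU - header = 556 B
Non-final fragments needed = ceil((payload - 556) / 552) = ceil(1755/552) = ceil(3.1793) = 4
Number of fragments = 4 + 1 = 5
Fragment sizes (data): 4 * 552 B + 103 B (last, 103 <= 556 OK)
Total bytes sent = payload + n_frags * header = 2311 + 5*20 = 2311 + 100 = 2411 B

5, 2411


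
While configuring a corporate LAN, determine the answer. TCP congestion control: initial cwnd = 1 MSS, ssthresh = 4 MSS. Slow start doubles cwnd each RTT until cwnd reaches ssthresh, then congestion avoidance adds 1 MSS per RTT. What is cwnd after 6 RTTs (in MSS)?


RTT 0: cwnd = 1 MSS (initial)
RTT 1: cwnd = 2 MSS (slow start, doubled)
RTT 2: cwnd = 4 MSS (slow start, doubled)
RTT 3: cwnd = 5 MSS (congestion avoidance, +1)
RTT 4: cwnd = 6 MSS (congestion avoidance, +1)
RTT 5: cwnd = 7 MSS (congestion avoidance, +1)
RTT 6: cwnd = 8 MSS (congestion avoidance, +1)

8


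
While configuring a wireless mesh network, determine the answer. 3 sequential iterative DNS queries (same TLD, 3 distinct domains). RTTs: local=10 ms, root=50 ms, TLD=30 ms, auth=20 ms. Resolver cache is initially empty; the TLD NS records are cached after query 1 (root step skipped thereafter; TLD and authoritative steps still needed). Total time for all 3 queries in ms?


Lookup 1 (cold cache): local + root + TLD + auth = 10 + 50 + 30 + 20 = 110 ms
Lookups 2..3 (TLD NS cached -> skip root; new domain -> still ask TLD and auth): local + TLD + auth = 10 + 30 + 20 = 60 ms each
Remaining 2 lookups: 2 * 60 = 120 ms
Total = 110 + 120 = 230 ms

230


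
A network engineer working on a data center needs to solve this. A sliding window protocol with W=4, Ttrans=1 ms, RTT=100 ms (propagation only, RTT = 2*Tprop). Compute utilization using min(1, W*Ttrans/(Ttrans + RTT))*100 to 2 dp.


Given: W = 4, Ttrans = 1 ms, RTT = 100 ms (= 2 * Tprop, Tprop = 50 ms)
Cycle time = Ttrans + RTT = 1 + 100 = 101 ms (first packet sent until its ACK returns)
W * Ttrans = 4 * 1 = 4 ms of sending per cycle
W * Ttrans / (Ttrans + RTT) = 4 / 101 = 0.039604
U = min(1, 0.039604) = 0.039604
U% = 3.96%

3.96


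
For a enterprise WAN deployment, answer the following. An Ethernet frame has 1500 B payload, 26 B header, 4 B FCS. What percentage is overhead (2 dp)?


Given: payload = 1500 B, header = 26 B, trailer = 4 B
Overhead bytes = header + trailer = 26 + 4 = 30
Total frame = payload + overhead = 1500 + 30 = 1530
Overhead % = 30 / 1530 * 100 = 1.9608% -> 1.96% (2 dp)

1.96


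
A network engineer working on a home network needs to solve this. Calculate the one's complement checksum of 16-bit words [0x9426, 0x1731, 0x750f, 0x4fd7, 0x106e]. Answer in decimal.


Given words: [0x9426, 0x1731, 0x750f, 0x4fd7, 0x106e]
Step 1: Sum all words
Raw sum = 37926 + 5937 + 29967 + 20439 + 4206 = 98475
Step 2: Fold carry: (32939 + 1) = 32940
One's complement = ~32940 & 0xFFFF = 32595

32595


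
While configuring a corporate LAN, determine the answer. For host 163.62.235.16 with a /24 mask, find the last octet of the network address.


Given: IP = 163.62.235.16, prefix = /24
Subnet mask = 255.255.255.0
Last octet of IP: 16
Last octet of mask: 0
Network last octet = 16 AND 0 = 0

0


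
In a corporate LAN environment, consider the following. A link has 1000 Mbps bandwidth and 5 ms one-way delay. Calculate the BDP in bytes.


Given: bandwidth = 1000 Mbps, delay = 5 ms
BDP in bits = 1000 * 10^6 * 5 / 1000
BDP in bits = 5000000
BDP in bytes = 5000000 / 8 = 625000

625000


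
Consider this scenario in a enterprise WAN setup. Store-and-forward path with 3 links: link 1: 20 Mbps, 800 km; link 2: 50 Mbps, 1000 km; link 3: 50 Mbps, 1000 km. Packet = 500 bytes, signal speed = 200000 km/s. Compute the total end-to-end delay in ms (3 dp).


Packet = 500 bytes = 4000 bits. Store-and-forward: sum (t_trans + t_prop) per link.
Link 1: t_trans = 4000/(20*10^6) s = 0.2000 ms; t_prop = 800/200000 s = 4.0000 ms; subtotal = 4.2000 ms
Link 2: t_trans = 4000/(50*10^6) s = 0.0800 ms; t_prop = 1000/200000 s = 5.0000 ms; subtotal = 5.0800 ms
Link 3: t_trans = 4000/(50*10^6) s = 0.0800 ms; t_prop = 1000/200000 s = 5.0000 ms; subtotal = 5.0800 ms
End-to-end = 4.2000 + 5.0800 + 5.0800 = 14.3600 ms -> 14.360 ms (3 dp)

14.360


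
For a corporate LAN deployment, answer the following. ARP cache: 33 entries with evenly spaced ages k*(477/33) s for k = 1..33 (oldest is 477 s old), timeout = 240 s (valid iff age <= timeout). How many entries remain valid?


Ages are k * 477/33 s for k = 1..33 (spacing = 14.4545 s).
Entry k is valid iff k * 477/33 <= 240 iff k <= 33 * 240 / 477 = 16.6038
n_valid = floor(16.6038) = 16
(n_stale = 33 - 16 = 17)

16


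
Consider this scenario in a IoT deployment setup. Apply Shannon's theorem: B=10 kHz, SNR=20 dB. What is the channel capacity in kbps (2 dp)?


Given: B = 10 kHz, SNR = 20 dB
SNR linear = 10^(20/10) = 100
1 + SNR = 101
log2(101) = 6.6582114828
C = 10 * 1000 * 6.6582114828 = 66582.1148 bps
C = 66.582115 kbps -> 66.58 kbps (2 dp)

66.58


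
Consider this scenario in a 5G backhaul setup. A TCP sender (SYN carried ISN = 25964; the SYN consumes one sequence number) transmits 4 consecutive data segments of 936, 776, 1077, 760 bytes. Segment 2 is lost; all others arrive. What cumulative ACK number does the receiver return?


SYN uses sequence number 25964; first data byte = ISN + 1 = 25965.
Segment 1: SEQ = 25965, len = 936 B, covers [25965, 26900]
Segment 2: SEQ = 26901, len = 776 B, covers [26901, 27676] [LOST]
Segment 3: SEQ = 27677, len = 1077 B, covers [27677, 28753]
Segment 4: SEQ = 28754, len = 760 B, covers [28754, 29513]
In-order data received: bytes [25965, 26900] (segments 1..1).
Segment 2 missing -> gap begins at byte 26901; later segments buffered out of order.
Cumulative ACK = next expected in-order byte = 25965 + 936 = 26901

26901


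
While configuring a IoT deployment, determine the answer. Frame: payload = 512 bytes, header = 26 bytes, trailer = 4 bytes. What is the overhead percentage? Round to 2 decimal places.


Given: payload = 512 B, header = 26 B, trailer = 4 B
Overhead bytes = header + trailer = 26 + 4 = 30
Total frame = payload + overhead = 512 + 30 = 542
Overhead % = 30 / 542 * 100 = 5.5351% -> 5.54% (2 dp)

5.54


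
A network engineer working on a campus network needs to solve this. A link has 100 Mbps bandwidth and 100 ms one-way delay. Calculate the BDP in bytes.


Given: bandwidth = 100 Mbps, delay = 100 ms
BDP in bits = 100 * 10^6 * 100 / 1000
BDP in bits = 10000000
BDP in bytes = 10000000 / 8 = 1250000

1250000


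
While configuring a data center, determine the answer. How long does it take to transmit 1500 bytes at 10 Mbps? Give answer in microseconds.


Given: packet = 1500 bytes, bandwidth = 10 Mbps
Packet in bits = 1500 * 8 = 12000 bits
Bandwidth = 10 * 10^6 = 10000000 bps
Time = 12000 / 10000000 seconds
Time in us = 12000 * 10^6 / 10000000 = 1200

1200


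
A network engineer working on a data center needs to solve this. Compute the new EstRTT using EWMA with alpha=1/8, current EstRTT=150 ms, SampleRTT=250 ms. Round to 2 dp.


Given: EstRTT = 150 ms, SampleRTT = 250 ms, alpha = 1/8
New EstRTT = (1 - alpha) * EstRTT + alpha * SampleRTT
(7/8) * 150 = 131.25
(1/8) * 250 = 31.25
New EstRTT = 131.25 + 31.25 = 162.5 ms -> 162.50 ms (2 dp)

162.50


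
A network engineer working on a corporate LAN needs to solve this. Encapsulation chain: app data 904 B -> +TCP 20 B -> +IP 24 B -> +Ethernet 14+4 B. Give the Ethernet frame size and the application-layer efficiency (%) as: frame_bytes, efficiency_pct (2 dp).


TCP segment = 904 + 20 = 924 B
IP packet = 924 + 24 = 948 B
Ethernet frame = 948 + 14 + 4 = 966 B
Efficiency = app / frame = 904 / 966 = 0.935818 = 93.5818% -> 93.58% (2 dp)

966, 93.58


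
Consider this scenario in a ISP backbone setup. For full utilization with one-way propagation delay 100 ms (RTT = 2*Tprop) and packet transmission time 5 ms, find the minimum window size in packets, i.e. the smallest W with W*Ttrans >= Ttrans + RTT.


Given: Ttrans = 5 ms, RTT = 200 ms (= 2 * Tprop, Tprop = 100 ms)
Time until first ACK returns = Ttrans + RTT = 5 + 200 = 205 ms
Need W * Ttrans >= Ttrans + RTT  ->  W >= (Ttrans + RTT) / Ttrans
(Ttrans + RTT) / Ttrans = 205 / 5 = 41
W_min = ceil(41) = 41

41


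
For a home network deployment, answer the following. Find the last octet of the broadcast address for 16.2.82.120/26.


Given: IP = 16.2.82.120, prefix = /26
Host bits = 32 - 26 = 6
Network last octet = 120 AND mask = 64
Host part size = 2^6 - 1 = 63
Broadcast last octet = 64 OR 63 = 127

127


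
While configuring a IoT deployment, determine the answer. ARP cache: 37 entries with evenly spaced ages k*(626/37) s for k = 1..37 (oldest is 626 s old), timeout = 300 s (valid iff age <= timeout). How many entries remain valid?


Ages are k * 626/37 s for k = 1..37 (spacing = 16.9189 s).
Entry k is valid iff k * 626/37 <= 300 iff k <= 37 * 300 / 626 = 17.7316
n_valid = floor(17.7316) = 17
(n_stale = 37 - 17 = 20)

17


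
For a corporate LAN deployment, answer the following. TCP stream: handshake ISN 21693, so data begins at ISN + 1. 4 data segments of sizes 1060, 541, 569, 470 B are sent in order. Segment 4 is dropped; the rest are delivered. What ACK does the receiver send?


SYN uses sequence number 21693; first data byte = ISN + 1 = 21694.
Segment 1: SEQ = 21694, len = 1060 B, covers [21694, 22753]
Segment 2: SEQ = 22754, len = 541 B, covers [22754, 23294]
Segment 3: SEQ = 23295, len = 569 B, covers [23295, 23863]
Segment 4: SEQ = 23864, len = 470 B, covers [23864, 24333] [LOST]
In-order data received: bytes [21694, 23863] (segments 1..3).
Segment 4 missing -> gap begins at byte 23864.
Cumulative ACK = next expected in-order byte = 21694 + 1060 + 541 + 569 = 23864

23864


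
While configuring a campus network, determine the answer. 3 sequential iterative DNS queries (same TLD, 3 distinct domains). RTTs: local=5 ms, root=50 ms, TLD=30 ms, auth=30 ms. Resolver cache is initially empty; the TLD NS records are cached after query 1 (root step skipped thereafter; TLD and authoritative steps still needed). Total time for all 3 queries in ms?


Lookup 1 (cold cache): local + root + TLD + auth = 5 + 50 + 30 + 30 = 115 ms
Lookups 2..3 (TLD NS cached -> skip root; new domain -> still ask TLD and auth): local + TLD + auth = 5 + 30 + 30 = 65 ms each
Remaining 2 lookups: 2 * 65 = 130 ms
Total = 115 + 130 = 245 ms

245


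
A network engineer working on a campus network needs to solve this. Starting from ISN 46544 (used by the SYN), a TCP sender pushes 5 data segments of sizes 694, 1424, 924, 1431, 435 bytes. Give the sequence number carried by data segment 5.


The SYN occupies sequence number ISN = 46544, so the first data byte is ISN + 1 = 46545.
SEQ of data segment i = (ISN + 1) + sum of payload sizes of segments 1..i-1.
Segment 1: SEQ = 46545, payload = 694 bytes
Segment 2: SEQ = 47239, payload = 1424 bytes
Segment 3: SEQ = 48663, payload = 924 bytes
Segment 4: SEQ = 49587, payload = 1431 bytes
Segment 5: SEQ = 51018, payload = 435 bytes
SEQ of segment 5 = 46545 + 694 + 1424 + 924 + 1431 = 51018

51018


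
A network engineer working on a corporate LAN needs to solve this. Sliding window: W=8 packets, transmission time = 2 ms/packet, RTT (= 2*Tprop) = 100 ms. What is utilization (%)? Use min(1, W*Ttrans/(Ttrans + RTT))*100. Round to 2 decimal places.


Given: W = 8, Ttrans = 2 ms, RTT = 100 ms (= 2 * Tprop, Tprop = 50 ms)
Cycle time = Ttrans + RTT = 2 + 100 = 102 ms (first packet sent until its ACK returns)
W * Ttrans = 8 * 2 = 16 ms of sending per cycle
W * Ttrans / (Ttrans + RTT) = 16 / 102 = 0.156863
U = min(1, 0.156863) = 0.156863
U% = 15.69%

15.69


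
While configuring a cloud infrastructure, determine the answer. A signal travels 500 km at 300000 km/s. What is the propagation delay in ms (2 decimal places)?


Given: distance = 500 km, speed = 300000 km/s
Delay = distance / speed = 500 / 300000 seconds
Delay in ms = 500 * 1000 / 300000
Delay = 1.6667 ms
Rounded to 2 dp = 1.67 ms

1.67


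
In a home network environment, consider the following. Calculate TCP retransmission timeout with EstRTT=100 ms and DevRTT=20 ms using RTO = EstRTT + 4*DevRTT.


Given: EstRTT = 100 ms, DevRTT = 20 ms
Timeout = EstRTT + 4 * DevRTT
4 * DevRTT = 4 * 20 = 80
Timeout = 100 + 80 = 180 ms

180


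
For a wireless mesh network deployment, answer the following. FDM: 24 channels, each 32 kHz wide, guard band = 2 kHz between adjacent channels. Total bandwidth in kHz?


Given: 24 channels, 32 kHz each, guard = 2 kHz
Channel bandwidth = 24 * 32 = 768 kHz
Guard bands = 23 gaps * 2 kHz = 46 kHz
Total = 768 + 46 = 814 kHz

814


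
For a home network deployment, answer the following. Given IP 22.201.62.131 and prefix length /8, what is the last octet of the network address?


Given: IP = 22.201.62.131, prefix = /8
Subnet mask = 255.0.0.0
Last octet of IP: 131
Last octet of mask: 0
Network last octet = 131 AND 0 = 0

0


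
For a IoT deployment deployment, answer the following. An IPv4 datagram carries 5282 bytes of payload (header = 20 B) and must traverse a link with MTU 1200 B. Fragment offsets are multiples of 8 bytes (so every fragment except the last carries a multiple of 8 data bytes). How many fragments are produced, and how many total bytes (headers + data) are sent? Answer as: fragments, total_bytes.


Max data per non-final fragment = floor((MTU - header)/8)*8 = floor((1200 - 20)/8)*8 = floor(1180/8)*8 = 1176 B
Final fragment needs no 8-byte alignment: it can carry up to MTU - header = 1180 B
Non-final fragments needed = ceil((payload - 1180) / 1176) = ceil(4102/1176) = ceil(3.4881) = 4
Number of fragments = 4 + 1 = 5
Fragment sizes (data): 4 * 1176 B + 578 B (last, 578 <= 1180 OK)
Total bytes sent = payload + n_frags * header = 5282 + 5*20 = 5282 + 100 = 5382 B

5, 5382


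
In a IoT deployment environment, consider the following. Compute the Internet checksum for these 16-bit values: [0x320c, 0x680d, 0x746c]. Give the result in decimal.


Given words: [0x320c, 0x680d, 0x746c]
Step 1: Sum all words
Raw sum = 12812 + 26637 + 29804 = 69253
Step 2: Fold carry: (3717 + 1) = 3718
One's complement = ~3718 & 0xFFFF = 61817

61817


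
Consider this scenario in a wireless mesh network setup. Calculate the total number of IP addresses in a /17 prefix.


Given: CIDR prefix /17
Host bits = 32 - 17 = 15
Total addresses = 2^15 = 32768

32768


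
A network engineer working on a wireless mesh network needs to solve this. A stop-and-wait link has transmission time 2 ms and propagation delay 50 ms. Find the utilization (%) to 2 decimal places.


Given: Ttrans = 2 ms, Tprop = 50 ms
RTT = 2 * Tprop = 2 * 50 = 100 ms
U = Ttrans / (Ttrans + RTT)
U = 2 / (2 + 100)
U = 2 / 102 = 0.019608
U% = 1.96%

1.96


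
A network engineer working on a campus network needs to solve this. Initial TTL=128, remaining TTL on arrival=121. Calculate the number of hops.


Given: initial TTL = 128, received TTL = 121
Hops = initial TTL - received TTL
Hops = 128 - 121 = 7

7


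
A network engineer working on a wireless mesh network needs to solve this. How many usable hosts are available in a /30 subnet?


Given: subnet mask /30
Host bits = 32 - 30 = 2
Total addresses = 2^2 = 4
Usable hosts = 4 - 2 (network + broadcast) = 2

2


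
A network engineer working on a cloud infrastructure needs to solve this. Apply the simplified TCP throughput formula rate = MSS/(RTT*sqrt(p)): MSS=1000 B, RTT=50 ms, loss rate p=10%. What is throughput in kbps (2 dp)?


Given: MSS = 1000 bytes, RTT = 50 ms, loss = 10%
RTT in seconds = 50 / 1000 = 0.05
Loss rate = 10% = 0.1
sqrt(loss) = sqrt(0.1) = 0.316227766017
Throughput (bytes/s) = 1000 / (0.05 * 0.316227766017) = 63245.5532
Throughput (kbps) = 63245.5532 * 8 / 1000 = 505.964426 -> 505.96 kbps (2 dp)

505.96


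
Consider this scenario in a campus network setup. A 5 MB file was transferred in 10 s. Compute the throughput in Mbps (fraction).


Given: file = 5 MB, time = 10 s
File in Mb = 5 * 8 = 40 Mb
Throughput = 40 / 10 Mbps
Throughput = 4 Mbps

4


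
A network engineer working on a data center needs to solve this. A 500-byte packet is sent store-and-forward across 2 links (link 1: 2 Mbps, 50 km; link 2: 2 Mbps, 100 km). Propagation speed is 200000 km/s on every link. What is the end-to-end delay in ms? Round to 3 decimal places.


Packet = 500 bytes = 4000 bits. Store-and-forward: sum (t_trans + t_prop) per link.
Link 1: t_trans = 4000/(2*10^6) s = 2.0000 ms; t_prop = 50/200000 s = 0.2500 ms; subtotal = 2.2500 ms
Link 2: t_trans = 4000/(2*10^6) s = 2.0000 ms; t_prop = 100/200000 s = 0.5000 ms; subtotal = 2.5000 ms
End-to-end = 2.2500 + 2.5000 = 4.7500 ms -> 4.750 ms (3 dp)

4.750


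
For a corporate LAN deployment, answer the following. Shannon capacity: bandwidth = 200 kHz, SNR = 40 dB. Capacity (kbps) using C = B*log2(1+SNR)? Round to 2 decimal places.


Given: B = 200 kHz, SNR = 40 dB
SNR linear = 10^(40/10) = 10000
1 + SNR = 10001
log2(10001) = 13.2878566418
C = 200 * 1000 * 13.2878566418 = 2657571.3284 bps
C = 2657.571328 kbps -> 2657.57 kbps (2 dp)

2657.57


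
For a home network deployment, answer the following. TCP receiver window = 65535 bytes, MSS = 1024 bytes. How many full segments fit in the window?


Given: RWND = 65535 bytes, MSS = 1024 bytes
Full segments = floor(RWND / MSS)
Full segments = floor(65535 / 1024)
Full segments = floor(63.999) = 63

63


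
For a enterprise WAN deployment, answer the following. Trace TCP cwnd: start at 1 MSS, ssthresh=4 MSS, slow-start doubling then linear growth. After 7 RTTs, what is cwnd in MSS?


RTT 0: cwnd = 1 MSS (initial)
RTT 1: cwnd = 2 MSS (slow start, doubled)
RTT 2: cwnd = 4 MSS (slow start, doubled)
RTT 3: cwnd = 5 MSS (congestion avoidance, +1)
RTT 4: cwnd = 6 MSS (congestion avoidance, +1)
RTT 5: cwnd = 7 MSS (congestion avoidance, +1)
RTT 6: cwnd = 8 MSS (congestion avoidance, +1)
RTT 7: cwnd = 9 MSS (congestion avoidance, +1)

9


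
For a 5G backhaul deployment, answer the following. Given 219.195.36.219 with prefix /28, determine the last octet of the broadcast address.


Given: IP = 219.195.36.219, prefix = /28
Host bits = 32 - 28 = 4
Network last octet = 219 AND mask = 208
Host part size = 2^4 - 1 = 15
Broadcast last octet = 208 OR 15 = 223

223


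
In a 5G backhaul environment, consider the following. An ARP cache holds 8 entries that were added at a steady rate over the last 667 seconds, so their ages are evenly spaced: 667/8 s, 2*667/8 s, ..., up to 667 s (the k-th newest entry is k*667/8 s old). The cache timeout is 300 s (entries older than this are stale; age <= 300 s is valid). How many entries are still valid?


Ages are k * 667/8 s for k = 1..8 (spacing = 83.3750 s).
Entry k is valid iff k * 667/8 <= 300 iff k <= 8 * 300 / 667 = 3.5982
n_valid = floor(3.5982) = 3
(n_stale = 8 - 3 = 5)

3


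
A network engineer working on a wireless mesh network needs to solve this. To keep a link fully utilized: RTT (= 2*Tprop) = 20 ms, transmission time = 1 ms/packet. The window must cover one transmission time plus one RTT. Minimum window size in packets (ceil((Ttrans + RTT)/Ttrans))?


Given: Ttrans = 1 ms, RTT = 20 ms (= 2 * Tprop, Tprop = 10 ms)
Time until first ACK returns = Ttrans + RTT = 1 + 20 = 21 ms
Need W * Ttrans >= Ttrans + RTT  ->  W >= (Ttrans + RTT) / Ttrans
(Ttrans + RTT) / Ttrans = 21 / 1 = 21
W_min = ceil(21) = 21

21


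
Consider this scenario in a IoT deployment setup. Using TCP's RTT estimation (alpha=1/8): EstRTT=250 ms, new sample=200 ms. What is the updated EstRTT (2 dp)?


Given: EstRTT = 250 ms, SampleRTT = 200 ms, alpha = 1/8
New EstRTT = (1 - alpha) * EstRTT + alpha * SampleRTT
(7/8) * 250 = 218.75
(1/8) * 200 = 25
New EstRTT = 218.75 + 25 = 243.75 ms -> 243.75 ms (2 dp)

243.75


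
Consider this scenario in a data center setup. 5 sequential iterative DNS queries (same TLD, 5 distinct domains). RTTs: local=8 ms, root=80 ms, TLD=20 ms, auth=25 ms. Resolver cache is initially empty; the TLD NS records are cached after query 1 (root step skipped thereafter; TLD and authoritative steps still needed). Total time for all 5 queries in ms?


Lookup 1 (cold cache): local + root + TLD + auth = 8 + 80 + 20 + 25 = 133 ms
Lookups 2..5 (TLD NS cached -> skip root; new domain -> still ask TLD and auth): local + TLD + auth = 8 + 20 + 25 = 53 ms each
Remaining 4 lookups: 4 * 53 = 212 ms
Total = 133 + 212 = 345 ms

345


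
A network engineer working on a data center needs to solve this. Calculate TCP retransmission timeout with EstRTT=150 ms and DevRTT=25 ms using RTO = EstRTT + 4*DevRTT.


Given: EstRTT = 150 ms, DevRTT = 25 ms
Timeout = EstRTT + 4 * DevRTT
4 * DevRTT = 4 * 25 = 100
Timeout = 150 + 100 = 250 ms

250


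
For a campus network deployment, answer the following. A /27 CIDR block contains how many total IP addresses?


Given: CIDR prefix /27
Host bits = 32 - 27 = 5
Total addresses = 2^5 = 32

32


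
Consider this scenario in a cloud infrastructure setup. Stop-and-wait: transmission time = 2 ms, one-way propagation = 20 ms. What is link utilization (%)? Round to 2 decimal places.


Given: Ttrans = 2 ms, Tprop = 20 ms
RTT = 2 * Tprop = 2 * 20 = 40 ms
U = Ttrans / (Ttrans + RTT)
U = 2 / (2 + 40)
U = 2 / 42 = 0.047619
U% = 4.76%

4.76


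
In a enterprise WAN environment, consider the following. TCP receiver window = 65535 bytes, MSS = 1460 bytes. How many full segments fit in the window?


Given: RWND = 65535 bytes, MSS = 1460 bytes
Full segments = floor(RWND / MSS)
Full segments = floor(65535 / 1460)
Full segments = floor(44.887) = 44

44


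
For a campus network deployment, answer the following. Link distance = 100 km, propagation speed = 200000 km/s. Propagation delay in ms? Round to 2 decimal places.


Given: distance = 100 km, speed = 200000 km/s
Delay = distance / speed = 100 / 200000 seconds
Delay in ms = 100 * 1000 / 200000
Delay = 0.5000 ms
Rounded to 2 dp = 0.50 ms

0.50


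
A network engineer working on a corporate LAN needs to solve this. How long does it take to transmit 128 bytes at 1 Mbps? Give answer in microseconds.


Given: packet = 128 bytes, bandwidth = 1 Mbps
Packet in bits = 128 * 8 = 1024 bits
Bandwidth = 1 * 10^6 = 1000000 bps
Time = 1024 / 1000000 seconds
Time in us = 1024 * 10^6 / 1000000 = 1024

1024


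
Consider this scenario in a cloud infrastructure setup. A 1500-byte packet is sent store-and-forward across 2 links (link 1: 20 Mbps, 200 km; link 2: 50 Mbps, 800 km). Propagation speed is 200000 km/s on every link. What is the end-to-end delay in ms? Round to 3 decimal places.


Packet = 1500 bytes = 12000 bits. Store-and-forward: sum (t_trans + t_prop) per link.
Link 1: t_trans = 12000/(20*10^6) s = 0.6000 ms; t_prop = 200/200000 s = 1.0000 ms; subtotal = 1.6000 ms
Link 2: t_trans = 12000/(50*10^6) s = 0.2400 ms; t_prop = 800/200000 s = 4.0000 ms; subtotal = 4.2400 ms
End-to-end = 1.6000 + 4.2400 = 5.8400 ms -> 5.840 ms (3 dp)

5.840


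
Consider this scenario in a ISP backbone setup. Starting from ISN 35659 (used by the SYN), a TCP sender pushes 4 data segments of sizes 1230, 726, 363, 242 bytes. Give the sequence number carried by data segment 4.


The SYN occupies sequence number ISN = 35659, so the first data byte is ISN + 1 = 35660.
SEQ of data segment i = (ISN + 1) + sum of payload sizes of segments 1..i-1.
Segment 1: SEQ = 35660, payload = 1230 bytes
Segment 2: SEQ = 36890, payload = 726 bytes
Segment 3: SEQ = 37616, payload = 363 bytes
Segment 4: SEQ = 37979, payload = 242 bytes
SEQ of segment 4 = 35660 + 1230 + 726 + 363 = 37979

37979


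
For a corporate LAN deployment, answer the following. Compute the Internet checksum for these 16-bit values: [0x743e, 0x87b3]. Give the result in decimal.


Given words: [0x743e, 0x87b3]
Step 1: Sum all words
Raw sum = 29758 + 34739 = 64497
One's complement = ~64497 & 0xFFFF = 1038

1038


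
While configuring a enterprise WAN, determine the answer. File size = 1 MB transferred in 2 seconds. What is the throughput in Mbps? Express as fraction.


Given: file = 1 MB, time = 2 s
File in Mb = 1 * 8 = 8 Mb
Throughput = 8 / 2 Mbps
Throughput = 4 Mbps

4


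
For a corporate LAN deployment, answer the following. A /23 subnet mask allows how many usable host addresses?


Given: subnet mask /23
Host bits = 32 - 23 = 9
Total addresses = 2^9 = 512
Usable hosts = 512 - 2 (network + broadcast) = 510

510


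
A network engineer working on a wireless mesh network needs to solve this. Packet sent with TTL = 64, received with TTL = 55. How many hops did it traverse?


Given: initial TTL = 64, received TTL = 55
Hops = initial TTL - received TTL
Hops = 64 - 55 = 9

9


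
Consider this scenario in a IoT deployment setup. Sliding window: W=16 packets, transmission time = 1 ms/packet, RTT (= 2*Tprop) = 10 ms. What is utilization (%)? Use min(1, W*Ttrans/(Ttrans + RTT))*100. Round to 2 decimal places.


Given: W = 16, Ttrans = 1 ms, RTT = 10 ms (= 2 * Tprop, Tprop = 5 ms)
Cycle time = Ttrans + RTT = 1 + 10 = 11 ms (first packet sent until its ACK returns)
W * Ttrans = 16 * 1 = 16 ms of sending per cycle
W * Ttrans / (Ttrans + RTT) = 16 / 11 = 1.454545
U = min(1, 1.454545) = 1.000000
U% = 100.00%

100.00


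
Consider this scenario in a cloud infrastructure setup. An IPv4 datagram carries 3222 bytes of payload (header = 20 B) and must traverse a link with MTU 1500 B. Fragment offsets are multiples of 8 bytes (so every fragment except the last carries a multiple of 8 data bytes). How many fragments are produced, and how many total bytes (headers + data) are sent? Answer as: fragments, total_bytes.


Max data per non-final fragment = floor((MTU - header)/8)*8 = floor((1500 - 20)/8)*8 = floor(1480/8)*8 = 1480 B
Final fragment needs no 8-byte alignment: it can carry up to MTU - header = 1480 B
Non-final fragments needed = ceil((payload - 1480) / 1480) = ceil(1742/1480) = ceil(1.1770) = 2
Number of fragments = 2 + 1 = 3
Fragment sizes (data): 2 * 1480 B + 262 B (last, 262 <= 1480 OK)
Total bytes sent = payload + n_frags * header = 3222 + 3*20 = 3222 + 60 = 3282 B

3, 3282


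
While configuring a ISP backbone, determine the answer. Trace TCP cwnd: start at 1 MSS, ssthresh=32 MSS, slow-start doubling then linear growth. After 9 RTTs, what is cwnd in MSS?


RTT 0: cwnd = 1 MSS (initial)
RTT 1: cwnd = 2 MSS (slow start, doubled)
RTT 2: cwnd = 4 MSS (slow start, doubled)
RTT 3: cwnd = 8 MSS (slow start, doubled)
RTT 4: cwnd = 16 MSS (slow start, doubled)
RTT 5: cwnd = 32 MSS (slow start, doubled)
RTT 6: cwnd = 33 MSS (congestion avoidance, +1)
RTT 7: cwnd = 34 MSS (congestion avoidance, +1)
RTT 8: cwnd = 35 MSS (congestion avoidance, +1)
RTT 9: cwnd = 36 MSS (congestion avoidance, +1)

36


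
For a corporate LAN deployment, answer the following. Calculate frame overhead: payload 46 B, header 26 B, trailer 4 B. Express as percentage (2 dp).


Given: payload = 46 B, header = 26 B, trailer = 4 B
Overhead bytes = header + trailer = 26 + 4 = 30
Total frame = payload + overhead = 46 + 30 = 76
Overhead % = 30 / 76 * 100 = 39.4737% -> 39.47% (2 dp)

39.47


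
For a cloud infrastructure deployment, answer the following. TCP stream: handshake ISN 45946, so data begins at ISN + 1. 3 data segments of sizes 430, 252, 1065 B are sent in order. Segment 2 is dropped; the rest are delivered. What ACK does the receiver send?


SYN uses sequence number 45946; first data byte = ISN + 1 = 45947.
Segment 1: SEQ = 45947, len = 430 B, covers [45947, 46376]
Segment 2: SEQ = 46377, len = 252 B, covers [46377, 46628] [LOST]
Segment 3: SEQ = 46629, len = 1065 B, covers [46629, 47693]
In-order data received: bytes [45947, 46376] (segments 1..1).
Segment 2 missing -> gap begins at byte 46377; later segments buffered out of order.
Cumulative ACK = next expected in-order byte = 45947 + 430 = 46377

46377


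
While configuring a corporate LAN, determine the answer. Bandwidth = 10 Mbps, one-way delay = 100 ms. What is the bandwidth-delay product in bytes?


Given: bandwidth = 10 Mbps, delay = 100 ms
BDP in bits = 10 * 10^6 * 100 / 1000
BDP in bits = 1000000
BDP in bytes = 1000000 / 8 = 125000

125000


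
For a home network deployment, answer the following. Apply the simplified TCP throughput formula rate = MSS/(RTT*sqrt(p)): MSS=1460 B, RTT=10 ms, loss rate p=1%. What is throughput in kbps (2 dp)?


Given: MSS = 1460 bytes, RTT = 10 ms, loss = 1%
RTT in seconds = 10 / 1000 = 0.01
Loss rate = 1% = 0.01
sqrt(loss) = sqrt(0.01) = 0.1
Throughput (bytes/s) = 1460 / (0.01 * 0.1) = 1460000.0000
Throughput (kbps) = 1460000.0000 * 8 / 1000 = 11680.000000 -> 11680.00 kbps (2 dp)

11680.00
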